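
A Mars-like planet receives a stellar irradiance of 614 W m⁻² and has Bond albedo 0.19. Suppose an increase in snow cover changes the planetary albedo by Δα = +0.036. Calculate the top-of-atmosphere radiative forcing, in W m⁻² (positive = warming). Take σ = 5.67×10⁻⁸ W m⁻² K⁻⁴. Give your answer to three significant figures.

TOA radiative forcing: ΔF = −S·Δα/4 = −614.0·(+0.036)/4 = -5.526 W m⁻².

-5.53 W m⁻²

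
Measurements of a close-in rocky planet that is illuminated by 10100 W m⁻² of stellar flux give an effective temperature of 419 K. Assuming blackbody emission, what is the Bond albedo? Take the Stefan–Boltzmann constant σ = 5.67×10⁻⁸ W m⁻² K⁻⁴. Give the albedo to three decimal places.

0.308

From σT⁴ = S(1−α)/4 we invert for α: 1−α = 4σT⁴/S.
4σT⁴ = 4·5.67×10⁻⁸·(419)⁴ = 6990 W m⁻².
Hence α = 1 − 6990/10100 = 0.3079.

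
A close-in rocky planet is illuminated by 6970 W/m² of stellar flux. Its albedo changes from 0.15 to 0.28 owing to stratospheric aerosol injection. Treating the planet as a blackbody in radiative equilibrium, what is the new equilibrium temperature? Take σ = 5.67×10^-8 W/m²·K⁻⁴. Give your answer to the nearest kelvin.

386 K

With the new albedo, S(1−α₂)/4 = 1255 W/m², so T₂ = 385.7 K.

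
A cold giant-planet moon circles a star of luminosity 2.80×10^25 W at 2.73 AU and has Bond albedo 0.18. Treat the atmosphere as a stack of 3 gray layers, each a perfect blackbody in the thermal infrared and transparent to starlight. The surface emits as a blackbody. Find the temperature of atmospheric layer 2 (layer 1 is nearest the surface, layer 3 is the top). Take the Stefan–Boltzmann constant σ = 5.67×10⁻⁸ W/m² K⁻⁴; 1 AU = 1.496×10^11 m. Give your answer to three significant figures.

99.1 K

d = 2.73 × 1.496×10^11 m = 4.084×10^11 m.
Flux at the orbit: S = L/(4πd²) = 2.80×10^25/(4π·(4.08×10^11)²) = 13.36 W/m².
OLR = S(1−α)/4 = 2.739 W/m²; the top layer radiates at T_e = 83.36 K.
The net upward flux σT_e⁴ is constant between every pair of levels, so T_k⁴ = (N+1−k)T_e⁴.
With k = 2: T_2 = (3+1−2)^¼·83.36 K = 99.14 K.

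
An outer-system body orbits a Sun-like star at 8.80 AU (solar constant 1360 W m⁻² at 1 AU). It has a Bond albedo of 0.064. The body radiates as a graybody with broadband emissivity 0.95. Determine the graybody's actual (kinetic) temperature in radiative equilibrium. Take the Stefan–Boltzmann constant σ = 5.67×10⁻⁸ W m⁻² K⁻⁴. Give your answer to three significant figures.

Flux at the orbit: S = 1360/(8.80)² = 17.56 W m⁻².
The planet absorbs (1−α)S over its disc πR² and re-emits over 4πR², so the mean absorbed flux is (1−0.064)·17.56/4 = 4.110 W m⁻².
Radiative balance εσT⁴ = 4.110 gives T = [4.110/(0.95·σ)]^(1/4) = 93.46 K.

93.5 kelvin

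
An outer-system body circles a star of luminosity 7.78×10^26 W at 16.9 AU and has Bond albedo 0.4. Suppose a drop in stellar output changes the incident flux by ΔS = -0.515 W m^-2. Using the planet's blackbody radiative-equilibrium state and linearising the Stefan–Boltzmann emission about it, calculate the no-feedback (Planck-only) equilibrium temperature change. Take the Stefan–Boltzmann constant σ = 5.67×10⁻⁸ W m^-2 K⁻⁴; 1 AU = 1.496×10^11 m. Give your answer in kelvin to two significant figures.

d = 16.9 × 1.496×10^11 m = 2.528×10^12 m.
Spreading L over a sphere of radius d: S = 7.78×10^26/(4π·2.53×10^12²) = 9.686 W m^-2.
The baseline emission temperature is T_e = 71.15 K.
ΔF = Δ[S(1−α)]/4 = (1−0.4)·-0.515/4 = -0.07725 W m^-2.
The Planck feedback parameter is 4σT_e³ = 0.08168 W m^-2/K.
Hence the no-feedback warming is ΔF/(4σT_e³) = -0.946 K.

-0.95 K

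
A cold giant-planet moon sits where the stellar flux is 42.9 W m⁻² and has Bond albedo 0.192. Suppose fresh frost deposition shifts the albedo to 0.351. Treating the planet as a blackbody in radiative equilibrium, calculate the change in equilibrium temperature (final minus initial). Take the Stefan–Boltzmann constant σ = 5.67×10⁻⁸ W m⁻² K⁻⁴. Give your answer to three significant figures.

Initial: T₁ = [S(1−0.192)/(4σ)]^(1/4) = 111.2 K.
With α = 0.351, T₂ = 105.3 K.
ΔT = T₂ − T₁ = -5.927 K.

-5.93 K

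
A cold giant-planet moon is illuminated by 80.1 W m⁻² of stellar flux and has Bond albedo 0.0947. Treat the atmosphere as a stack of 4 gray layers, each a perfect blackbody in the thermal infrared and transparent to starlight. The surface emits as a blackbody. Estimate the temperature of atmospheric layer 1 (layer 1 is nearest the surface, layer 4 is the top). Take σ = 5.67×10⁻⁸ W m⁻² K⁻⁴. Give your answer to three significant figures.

189 K

The effective emission temperature is T_e = [S(1−α)/(4σ)]^¼ = 133.7 K.
Each opaque layer satisfies 2T_j⁴ = T_{j−1}⁴ + T_{j+1}⁴, giving T_k⁴ = (N+1−k)T_e⁴.
T_1 = (4)^(1/4)·133.7 = 189.1 K.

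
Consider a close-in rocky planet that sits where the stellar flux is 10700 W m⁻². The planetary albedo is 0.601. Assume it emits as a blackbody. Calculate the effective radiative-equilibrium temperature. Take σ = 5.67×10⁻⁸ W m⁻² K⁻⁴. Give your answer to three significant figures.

370 kelvin

The planet absorbs (1−α)S over its disc πR² and re-emits over 4πR², so the mean absorbed flux is (1−0.601)·10700/4 = 1067 W m⁻².
In equilibrium σT⁴ equals this, so T = 370.4 K.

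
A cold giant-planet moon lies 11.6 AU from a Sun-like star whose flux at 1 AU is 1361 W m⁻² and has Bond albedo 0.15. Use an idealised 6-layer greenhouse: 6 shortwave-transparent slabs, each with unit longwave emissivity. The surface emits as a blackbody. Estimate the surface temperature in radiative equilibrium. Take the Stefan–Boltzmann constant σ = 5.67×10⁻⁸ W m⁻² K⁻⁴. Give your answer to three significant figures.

By the inverse-square law, S = 1361/11.6² = 10.11 W m⁻².
Top-of-atmosphere balance: σT_e⁴ = S(1−α)/4 = 2.149 W m⁻² → T_e = 78.47 K.
For an N-layer opaque stack, T_s⁴ = (N+1)T_e⁴, hence T_s = (7)^(1/4)×78.47 K = 127.6 K.

128 kelvin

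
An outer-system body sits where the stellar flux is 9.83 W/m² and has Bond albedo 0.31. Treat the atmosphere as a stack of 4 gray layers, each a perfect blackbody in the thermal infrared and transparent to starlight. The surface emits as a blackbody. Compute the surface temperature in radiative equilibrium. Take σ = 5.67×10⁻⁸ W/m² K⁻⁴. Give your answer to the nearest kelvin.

OLR = S(1−α)/4 = 1.696 W/m²; the top layer radiates at T_e = 73.95 K.
With N = 4 opaque layers, T_s = (N+1)^(1/4)·T_e = 5^(1/4)·73.95 = 110.6 K.

111 K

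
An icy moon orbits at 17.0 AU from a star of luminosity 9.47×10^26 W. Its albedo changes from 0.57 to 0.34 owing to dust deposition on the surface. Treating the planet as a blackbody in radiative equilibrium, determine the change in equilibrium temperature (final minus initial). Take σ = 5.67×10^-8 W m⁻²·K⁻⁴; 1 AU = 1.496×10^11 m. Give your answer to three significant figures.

7.75 kelvin

Orbital distance: d = 17.0 AU = 2.543×10^12 m.
Flux at the orbit: S = L/(4πd²) = 9.47×10^26/(4π·(2.54×10^12)²) = 11.65 W m⁻².
Initial: T₁ = [S(1−0.57)/(4σ)]^(1/4) = 68.56 K.
After:  T₂ = [11.65·0.66/(4σ)]^(1/4) = 76.31 K.
ΔT = T₂ − T₁ = 7.751 K.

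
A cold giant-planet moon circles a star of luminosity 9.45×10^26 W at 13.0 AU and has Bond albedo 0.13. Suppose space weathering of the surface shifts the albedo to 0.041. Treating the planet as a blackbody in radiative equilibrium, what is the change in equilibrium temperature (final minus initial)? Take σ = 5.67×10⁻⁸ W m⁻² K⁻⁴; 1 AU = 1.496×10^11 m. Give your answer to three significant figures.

2.30 K

Orbital distance: d = 13.0 AU = 1.945×10^12 m.
Flux at the orbit: S = L/(4πd²) = 9.45×10^26/(4π·(1.94×10^12)²) = 19.88 W m⁻².
Initial: T₁ = [S(1−0.13)/(4σ)]^(1/4) = 93.45 K.
With α = 0.041, T₂ = 95.76 K.
ΔT = T₂ − T₁ = 2.303 K.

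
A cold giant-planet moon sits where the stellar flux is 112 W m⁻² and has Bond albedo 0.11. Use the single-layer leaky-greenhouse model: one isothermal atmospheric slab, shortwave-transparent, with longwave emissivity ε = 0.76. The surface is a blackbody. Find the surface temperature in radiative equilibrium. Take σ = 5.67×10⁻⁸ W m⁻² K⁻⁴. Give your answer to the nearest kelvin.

At the top of the atmosphere, σT_e⁴ = S(1−α)/4 = 24.92 W m⁻², giving T_e = 144.8 K.
For a single slab of emissivity ε, T_s⁴ = 2T_e⁴/(2−ε); thus T_s = 144.8·(1.613)^(1/4) = 163.2 K.

163 K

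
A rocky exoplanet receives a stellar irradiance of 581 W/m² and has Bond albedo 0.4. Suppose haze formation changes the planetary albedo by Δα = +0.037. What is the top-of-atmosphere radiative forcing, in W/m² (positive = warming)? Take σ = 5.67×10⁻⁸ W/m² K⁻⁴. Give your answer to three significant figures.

TOA radiative forcing: ΔF = −S·Δα/4 = −581.0·(+0.037)/4 = -5.374 W/m².

-5.37 W/m²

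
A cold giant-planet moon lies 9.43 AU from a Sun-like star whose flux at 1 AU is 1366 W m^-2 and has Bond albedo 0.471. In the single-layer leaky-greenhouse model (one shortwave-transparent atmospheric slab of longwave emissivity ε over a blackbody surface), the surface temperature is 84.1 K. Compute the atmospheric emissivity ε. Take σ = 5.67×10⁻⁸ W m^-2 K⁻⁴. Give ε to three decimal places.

0.568

Irradiance scales as 1/d², so S = 1366 W m^-2 × (1/9.43)² = 15.36 W m^-2.
Effective temperature: T_e = [S(1−α)/(4σ)]^(1/4) = 77.37 K.
Inverting T_s⁴ = 2T_e⁴/(2−ε): (T_e/T_s)⁴ = 0.7162, so ε = 2(1 − 0.7162) = 0.5675.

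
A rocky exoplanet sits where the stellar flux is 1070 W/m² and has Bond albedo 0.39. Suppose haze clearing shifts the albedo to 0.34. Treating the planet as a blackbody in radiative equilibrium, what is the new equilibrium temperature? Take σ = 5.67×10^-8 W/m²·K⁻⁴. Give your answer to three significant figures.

236 K

T₂ = [S(1−α₂)/(4σ)]^(1/4) = [1070·0.66/(4σ)]^(1/4) = 236.2 K.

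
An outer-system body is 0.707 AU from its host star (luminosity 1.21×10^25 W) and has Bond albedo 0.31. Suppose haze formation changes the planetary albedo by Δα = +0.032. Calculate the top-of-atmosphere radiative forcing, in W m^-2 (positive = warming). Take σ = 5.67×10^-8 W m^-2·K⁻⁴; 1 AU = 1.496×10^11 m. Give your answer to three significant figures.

-0.689 W m^-2

Orbital distance: d = 0.707 AU = 1.058×10^11 m.
Spreading L over a sphere of radius d: S = 1.21×10^25/(4π·1.06×10^11²) = 86.07 W m^-2.
ΔF = −(S/4)Δα = −(86.07/4)×(+0.032) = -0.6886 W m^-2.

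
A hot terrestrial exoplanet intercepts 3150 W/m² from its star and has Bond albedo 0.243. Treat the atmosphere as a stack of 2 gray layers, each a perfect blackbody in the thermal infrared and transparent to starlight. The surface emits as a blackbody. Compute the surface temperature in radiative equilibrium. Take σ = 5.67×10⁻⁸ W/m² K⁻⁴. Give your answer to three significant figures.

The effective emission temperature is T_e = [S(1−α)/(4σ)]^¼ = 320.2 K.
Layer-by-layer balance gives σT_s⁴ = (N+1)σT_e⁴, so T_s = 3^¼·320.2 = 421.4 K.

421 K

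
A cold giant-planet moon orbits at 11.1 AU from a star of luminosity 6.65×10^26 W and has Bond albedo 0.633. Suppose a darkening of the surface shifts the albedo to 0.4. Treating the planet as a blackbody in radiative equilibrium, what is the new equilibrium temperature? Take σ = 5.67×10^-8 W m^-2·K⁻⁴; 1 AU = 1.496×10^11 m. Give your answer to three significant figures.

d = 11.1 × 1.496×10^11 m = 1.661×10^12 m.
Spreading L over a sphere of radius d: S = 6.65×10^26/(4π·1.66×10^12²) = 19.19 W m^-2.
With the new albedo, S(1−α₂)/4 = 2.879 W m^-2, so T₂ = 84.41 K.

84.4 kelvin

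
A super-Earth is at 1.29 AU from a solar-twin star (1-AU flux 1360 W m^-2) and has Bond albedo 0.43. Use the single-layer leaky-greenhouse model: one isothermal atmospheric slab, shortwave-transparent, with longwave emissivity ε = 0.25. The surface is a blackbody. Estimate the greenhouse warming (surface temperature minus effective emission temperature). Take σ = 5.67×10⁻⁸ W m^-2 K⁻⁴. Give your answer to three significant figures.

7.23 kelvin

By the inverse-square law, S = 1360/1.29² = 817.3 W m^-2.
The planet radiates to space at T_e = [S(1−α)/(4σ)]^(1/4) = 212.9 K.
For a single slab of emissivity ε, T_s⁴ = 2T_e⁴/(2−ε); thus T_s = 212.9·(1.143)^(1/4) = 220.1 K.
The atmosphere warms the surface by 7.227 K.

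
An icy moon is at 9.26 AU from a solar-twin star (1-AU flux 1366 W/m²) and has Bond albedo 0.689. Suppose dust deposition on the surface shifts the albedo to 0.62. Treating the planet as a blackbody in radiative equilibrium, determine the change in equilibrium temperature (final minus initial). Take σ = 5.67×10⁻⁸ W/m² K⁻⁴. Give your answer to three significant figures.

Irradiance scales as 1/d², so S = 1366 W/m² × (1/9.26)² = 15.93 W/m².
Initial: T₁ = [S(1−0.689)/(4σ)]^(1/4) = 68.37 K.
Final:   T₂ = [S(1−0.62)/(4σ)]^(1/4) = 71.88 K.
Change: 71.88 − 68.37 = 3.512 K.

3.51 K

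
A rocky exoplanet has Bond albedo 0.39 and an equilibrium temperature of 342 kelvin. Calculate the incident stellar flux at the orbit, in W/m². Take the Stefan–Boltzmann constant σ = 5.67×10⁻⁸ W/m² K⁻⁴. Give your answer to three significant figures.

5090 W/m²

From S(1−α)/4 = σT⁴: S = 4σT⁴/(1−α).
σT⁴ = 5.67×10⁻⁸·(342)⁴ = 775.7 W/m².
So S = 4×775.7/(1−0.39) = 5086 W/m².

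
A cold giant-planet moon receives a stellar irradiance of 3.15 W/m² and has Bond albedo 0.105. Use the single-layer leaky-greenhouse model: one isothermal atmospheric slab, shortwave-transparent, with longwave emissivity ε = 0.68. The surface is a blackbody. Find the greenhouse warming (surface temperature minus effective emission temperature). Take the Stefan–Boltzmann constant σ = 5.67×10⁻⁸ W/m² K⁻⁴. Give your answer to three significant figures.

6.50 K

Effective emission temperature (TOA balance): σT_e⁴ = S(1−α)/4 = 0.7048 W/m² → T_e = 59.38 K.
For a single slab of emissivity ε, T_s⁴ = 2T_e⁴/(2−ε); thus T_s = 59.38·(1.515)^(1/4) = 65.88 K.
Greenhouse warming: T_s − T_e = 6.500 K.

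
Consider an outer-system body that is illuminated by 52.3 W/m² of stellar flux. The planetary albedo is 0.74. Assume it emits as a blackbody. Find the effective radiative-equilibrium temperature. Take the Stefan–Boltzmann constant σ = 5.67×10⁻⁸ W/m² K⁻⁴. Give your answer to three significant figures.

88.0 K

Absorbed flux (global mean): S(1−α)/4 = 52.30·0.26/4 = 3.399 W/m².
Set σT⁴ = 3.399 → T = (3.399/σ)^(1/4) = 88.00 K.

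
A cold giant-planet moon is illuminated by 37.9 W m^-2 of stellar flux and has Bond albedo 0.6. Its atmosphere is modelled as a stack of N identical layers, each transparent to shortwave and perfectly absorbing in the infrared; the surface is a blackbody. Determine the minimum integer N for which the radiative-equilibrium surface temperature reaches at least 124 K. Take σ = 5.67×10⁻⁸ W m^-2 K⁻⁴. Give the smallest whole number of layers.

3

OLR = S(1−α)/4 = 3.790 W m^-2; the top layer radiates at T_e = 90.42 K.
T_s = (N+1)^(1/4)·T_e ≥ 124 K requires N+1 ≥ (T_s/T_e)⁴ = (124/90.42)⁴ = 3.537.
So N ≥ 2.537; the smallest integer is N = 3.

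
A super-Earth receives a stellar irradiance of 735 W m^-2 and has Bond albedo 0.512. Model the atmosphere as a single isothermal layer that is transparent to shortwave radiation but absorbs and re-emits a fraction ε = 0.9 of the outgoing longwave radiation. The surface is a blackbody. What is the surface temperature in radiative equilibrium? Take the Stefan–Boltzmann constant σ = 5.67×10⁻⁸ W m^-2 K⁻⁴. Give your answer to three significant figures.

The planet radiates to space at T_e = [S(1−α)/(4σ)]^(1/4) = 199.4 K.
For a single slab of emissivity ε, T_s⁴ = 2T_e⁴/(2−ε); thus T_s = 199.4·(1.818)^(1/4) = 231.6 K.

232 K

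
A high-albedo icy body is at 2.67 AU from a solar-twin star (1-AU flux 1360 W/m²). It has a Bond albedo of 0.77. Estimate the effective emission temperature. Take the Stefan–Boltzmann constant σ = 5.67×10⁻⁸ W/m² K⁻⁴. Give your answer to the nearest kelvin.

Irradiance scales as 1/d², so S = 1360 W/m² × (1/2.67)² = 190.8 W/m².
Absorbed flux (global mean): S(1−α)/4 = 190.8·0.23/4 = 10.97 W/m².
Balancing against σT⁴: T = (10.97/5.67×10⁻⁸)^(1/4) = 117.9 K.

118 kelvin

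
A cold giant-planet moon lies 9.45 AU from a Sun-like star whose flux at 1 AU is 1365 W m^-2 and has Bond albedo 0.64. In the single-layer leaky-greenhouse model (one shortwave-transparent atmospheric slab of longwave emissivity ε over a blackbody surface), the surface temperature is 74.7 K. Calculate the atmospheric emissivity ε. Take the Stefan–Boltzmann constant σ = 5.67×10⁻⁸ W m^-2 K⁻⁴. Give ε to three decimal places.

Flux at the orbit: S = 1365/(9.45)² = 15.29 W m^-2.
Effective temperature: T_e = [S(1−α)/(4σ)]^(1/4) = 70.18 K.
Inverting T_s⁴ = 2T_e⁴/(2−ε): (T_e/T_s)⁴ = 0.7792, so ε = 2(1 − 0.7792) = 0.4416.

0.442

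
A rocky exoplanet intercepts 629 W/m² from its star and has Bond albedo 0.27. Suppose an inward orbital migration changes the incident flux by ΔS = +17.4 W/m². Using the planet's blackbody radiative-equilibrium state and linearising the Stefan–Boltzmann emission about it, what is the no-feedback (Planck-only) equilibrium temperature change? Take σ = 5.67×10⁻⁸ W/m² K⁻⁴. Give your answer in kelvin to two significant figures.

Reference equilibrium: T_e = [S(1−α)/(4σ)]^(1/4) = 212.1 K.
Only a fraction (1−α) is absorbed and it's spread over 4πR², so ΔF = (1−α)ΔS/4 = 3.175 W/m².
Planck response: λ_P = 4σT_e³ = 4·5.67×10⁻⁸·(212.1)³ = 2.165 W/m²/K.
Hence the no-feedback warming is ΔF/(4σT_e³) = 1.47 K.

1.5 kelvin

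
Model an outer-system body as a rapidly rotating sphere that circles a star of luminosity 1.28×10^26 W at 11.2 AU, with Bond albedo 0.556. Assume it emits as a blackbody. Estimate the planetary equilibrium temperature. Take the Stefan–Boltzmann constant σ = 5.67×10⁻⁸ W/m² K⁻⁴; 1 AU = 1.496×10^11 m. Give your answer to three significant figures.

51.6 K

d = 11.2 × 1.496×10^11 m = 1.676×10^12 m.
S = L/(4πd²) = 3.628 W/m².
Averaging over the sphere, the absorbed flux is S(1−α)/4 = 0.4027 W/m².
Balancing against σT⁴: T = (0.4027/5.67×10⁻⁸)^(1/4) = 51.63 K.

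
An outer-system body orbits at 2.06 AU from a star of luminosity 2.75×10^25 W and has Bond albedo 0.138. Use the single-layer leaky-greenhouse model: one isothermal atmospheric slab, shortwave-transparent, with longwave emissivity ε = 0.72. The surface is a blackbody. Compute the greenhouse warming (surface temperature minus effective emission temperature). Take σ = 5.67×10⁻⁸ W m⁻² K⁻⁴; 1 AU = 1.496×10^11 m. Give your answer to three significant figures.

Orbital distance: d = 2.06 AU = 3.082×10^11 m.
S = L/(4πd²) = 23.04 W m⁻².
The planet radiates to space at T_e = [S(1−α)/(4σ)]^(1/4) = 96.74 K.
For a single slab of emissivity ε, T_s⁴ = 2T_e⁴/(2−ε); thus T_s = 96.74·(1.562)^(1/4) = 108.2 K.
Greenhouse warming: T_s − T_e = 11.42 K.

11.4 kelvin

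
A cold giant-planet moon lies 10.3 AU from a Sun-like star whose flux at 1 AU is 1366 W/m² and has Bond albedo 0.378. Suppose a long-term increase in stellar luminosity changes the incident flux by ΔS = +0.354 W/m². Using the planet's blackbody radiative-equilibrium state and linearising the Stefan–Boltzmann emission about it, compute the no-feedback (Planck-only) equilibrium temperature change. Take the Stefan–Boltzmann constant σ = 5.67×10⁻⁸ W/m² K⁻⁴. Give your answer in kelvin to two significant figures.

0.53 K

Irradiance scales as 1/d², so S = 1366 W/m² × (1/10.3)² = 12.88 W/m².
Unperturbed T_e = [12.88·(1−0.378)/(4σ)]^¼ = 77.09 K.
TOA radiative forcing: ΔF = (1−α)ΔS/4 = 0.622·(+0.354)/4 = 0.05505 W/m².
Planck response: λ_P = 4σT_e³ = 4·5.67×10⁻⁸·(77.09)³ = 0.1039 W/m²/K.
So ΔT₀ = 0.05505/0.1039 = 0.530 K.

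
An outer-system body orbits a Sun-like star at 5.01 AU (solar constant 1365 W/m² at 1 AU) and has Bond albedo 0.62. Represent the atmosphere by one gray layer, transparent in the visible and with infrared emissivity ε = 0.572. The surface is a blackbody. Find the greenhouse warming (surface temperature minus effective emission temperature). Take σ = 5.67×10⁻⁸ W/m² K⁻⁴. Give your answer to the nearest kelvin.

9 kelvin

By the inverse-square law, S = 1365/5.01² = 54.38 W/m².
At the top of the atmosphere, σT_e⁴ = S(1−α)/4 = 5.166 W/m², giving T_e = 97.70 K.
For a single slab of emissivity ε, T_s⁴ = 2T_e⁴/(2−ε); thus T_s = 97.70·(1.401)^(1/4) = 106.3 K.
Greenhouse warming: T_s − T_e = 8.585 K.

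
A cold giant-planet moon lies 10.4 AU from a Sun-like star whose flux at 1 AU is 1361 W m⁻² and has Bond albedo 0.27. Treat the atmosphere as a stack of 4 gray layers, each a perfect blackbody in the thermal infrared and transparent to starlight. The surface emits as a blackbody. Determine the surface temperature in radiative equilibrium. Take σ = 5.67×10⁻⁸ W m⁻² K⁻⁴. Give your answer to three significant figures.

119 K

Flux at the orbit: S = 1361/(10.4)² = 12.58 W m⁻².
Top-of-atmosphere balance: σT_e⁴ = S(1−α)/4 = 2.296 W m⁻² → T_e = 79.78 K.
For an N-layer opaque stack, T_s⁴ = (N+1)T_e⁴, hence T_s = (5)^(1/4)×79.78 K = 119.3 K.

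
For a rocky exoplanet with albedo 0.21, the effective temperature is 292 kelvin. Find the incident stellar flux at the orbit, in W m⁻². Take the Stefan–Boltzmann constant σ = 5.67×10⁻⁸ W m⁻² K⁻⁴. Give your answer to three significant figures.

2090 W m⁻²

From S(1−α)/4 = σT⁴: S = 4σT⁴/(1−α).
The emitted flux is σT⁴ = 412.2 W m⁻².
S = 4·412.2/0.79 = 2087 W m⁻².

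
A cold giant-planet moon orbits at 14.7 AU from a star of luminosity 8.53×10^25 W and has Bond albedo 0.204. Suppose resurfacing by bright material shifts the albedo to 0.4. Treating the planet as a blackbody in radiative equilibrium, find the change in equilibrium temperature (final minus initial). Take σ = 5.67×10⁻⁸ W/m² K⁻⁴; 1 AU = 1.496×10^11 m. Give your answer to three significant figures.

-3.21 K

Orbital distance: d = 14.7 AU = 2.199×10^12 m.
Flux at the orbit: S = L/(4πd²) = 8.53×10^25/(4π·(2.20×10^12)²) = 1.404 W/m².
With α = 0.204, T₁ = 47.11 K.
With α = 0.4, T₂ = 43.90 K.
ΔT = T₂ − T₁ = -3.214 K.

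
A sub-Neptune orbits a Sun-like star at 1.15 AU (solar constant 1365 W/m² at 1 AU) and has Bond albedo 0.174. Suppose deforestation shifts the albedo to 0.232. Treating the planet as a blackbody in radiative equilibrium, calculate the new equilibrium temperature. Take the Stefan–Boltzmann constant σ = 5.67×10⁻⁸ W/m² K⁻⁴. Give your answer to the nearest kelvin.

243 kelvin

Irradiance scales as 1/d², so S = 1365 W/m² × (1/1.15)² = 1032 W/m².
New equilibrium: T₂ = [(1−0.232)·1032/(4σ)]^(1/4) = 243.1 K.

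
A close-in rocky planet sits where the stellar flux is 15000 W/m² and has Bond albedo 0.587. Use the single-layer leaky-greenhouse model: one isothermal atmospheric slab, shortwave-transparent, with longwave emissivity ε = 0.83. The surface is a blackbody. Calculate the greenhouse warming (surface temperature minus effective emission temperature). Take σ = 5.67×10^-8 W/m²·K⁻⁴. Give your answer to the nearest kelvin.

58 K

The planet radiates to space at T_e = [S(1−α)/(4σ)]^(1/4) = 406.5 K.
The surface balance (absorbed SW + ε·downward IR = σT_s⁴) with T_a⁴ = T_s⁴/2 reduces to T_s = T_e·[2/(2−ε)]^¼ = 464.8 K.
The atmosphere warms the surface by 58.31 K.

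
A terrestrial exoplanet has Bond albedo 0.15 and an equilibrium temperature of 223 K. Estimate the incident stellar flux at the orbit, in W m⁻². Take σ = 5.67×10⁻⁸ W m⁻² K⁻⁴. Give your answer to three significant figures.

Invert the energy balance for S: S = 4σT⁴/(1−α).
The emitted flux is σT⁴ = 140.2 W m⁻².
S = 4·140.2/0.85 = 659.8 W m⁻².

660 W m⁻²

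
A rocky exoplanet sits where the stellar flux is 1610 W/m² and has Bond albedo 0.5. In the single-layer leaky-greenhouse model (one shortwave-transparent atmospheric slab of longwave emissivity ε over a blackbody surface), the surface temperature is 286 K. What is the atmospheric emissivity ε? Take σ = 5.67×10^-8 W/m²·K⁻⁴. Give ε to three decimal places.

Effective temperature: T_e = [S(1−α)/(4σ)]^(1/4) = 244.1 K.
T_s⁴ = T_e⁴·2/(2−ε) → ε = 2 − 2(T_e/T_s)⁴ = 2 − 2·(244.1/286)⁴ = 0.9390.

0.939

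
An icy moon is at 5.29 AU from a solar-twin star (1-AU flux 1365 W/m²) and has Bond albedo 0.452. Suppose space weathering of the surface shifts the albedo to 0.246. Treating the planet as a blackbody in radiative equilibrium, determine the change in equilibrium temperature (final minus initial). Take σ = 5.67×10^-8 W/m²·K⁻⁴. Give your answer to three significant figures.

By the inverse-square law, S = 1365/5.29² = 48.78 W/m².
With α = 0.452, T₁ = 104.2 K.
Final:   T₂ = [S(1−0.246)/(4σ)]^(1/4) = 112.8 K.
ΔT = T₂ − T₁ = 8.653 K.

8.65 K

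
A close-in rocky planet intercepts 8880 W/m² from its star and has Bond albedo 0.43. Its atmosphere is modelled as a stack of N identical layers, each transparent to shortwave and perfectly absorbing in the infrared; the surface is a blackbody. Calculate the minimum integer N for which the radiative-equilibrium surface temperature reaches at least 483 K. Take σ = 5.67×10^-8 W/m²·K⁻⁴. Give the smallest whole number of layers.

2

The effective emission temperature is T_e = [S(1−α)/(4σ)]^¼ = 386.5 K.
T_s = (N+1)^(1/4)·T_e ≥ 483 K requires N+1 ≥ (T_s/T_e)⁴ = (483/386.5)⁴ = 2.439.
The minimum whole number is N = 2.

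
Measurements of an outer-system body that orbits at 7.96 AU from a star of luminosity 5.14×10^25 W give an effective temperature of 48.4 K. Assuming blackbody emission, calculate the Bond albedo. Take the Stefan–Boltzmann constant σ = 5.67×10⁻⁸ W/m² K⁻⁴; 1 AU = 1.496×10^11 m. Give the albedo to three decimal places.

0.569

d = 7.96 × 1.496×10^11 m = 1.191×10^12 m.
Flux at the orbit: S = L/(4πd²) = 5.14×10^25/(4π·(1.19×10^12)²) = 2.884 W/m².
Rearranging the radiative balance, α = 1 − 4σT⁴/S.
4σT⁴ = 4·5.67×10⁻⁸·(48.4)⁴ = 1.245 W/m².
Hence α = 1 − 1.245/2.884 = 0.5685.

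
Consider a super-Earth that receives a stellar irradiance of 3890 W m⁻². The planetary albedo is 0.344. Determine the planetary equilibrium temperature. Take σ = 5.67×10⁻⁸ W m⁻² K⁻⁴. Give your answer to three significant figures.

Absorbed flux (global mean): S(1−α)/4 = 3890·0.656/4 = 638.0 W m⁻².
In equilibrium σT⁴ equals this, so T = 325.7 K.

326 K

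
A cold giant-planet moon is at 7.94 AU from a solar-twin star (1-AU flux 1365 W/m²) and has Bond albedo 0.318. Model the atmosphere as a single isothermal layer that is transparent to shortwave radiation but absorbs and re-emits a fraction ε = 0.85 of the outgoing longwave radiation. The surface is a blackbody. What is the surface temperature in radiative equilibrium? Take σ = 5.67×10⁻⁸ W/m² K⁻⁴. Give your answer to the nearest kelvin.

Flux at the orbit: S = 1365/(7.94)² = 21.65 W/m².
At the top of the atmosphere, σT_e⁴ = S(1−α)/4 = 3.692 W/m², giving T_e = 89.83 K.
The surface balance (absorbed SW + ε·downward IR = σT_s⁴) with T_a⁴ = T_s⁴/2 reduces to T_s = T_e·[2/(2−ε)]^¼ = 103.2 K.

103 K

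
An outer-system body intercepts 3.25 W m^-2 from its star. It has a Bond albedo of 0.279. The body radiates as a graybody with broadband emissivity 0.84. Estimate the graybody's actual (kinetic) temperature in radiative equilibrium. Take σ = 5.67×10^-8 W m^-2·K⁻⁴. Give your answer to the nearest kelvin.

59 kelvin

Averaging over the sphere, the absorbed flux is S(1−α)/4 = 0.5858 W m^-2.
Equating to εσT⁴ with ε = 0.84: T = (0.5858/0.84σ)^(1/4) = 59.22 K.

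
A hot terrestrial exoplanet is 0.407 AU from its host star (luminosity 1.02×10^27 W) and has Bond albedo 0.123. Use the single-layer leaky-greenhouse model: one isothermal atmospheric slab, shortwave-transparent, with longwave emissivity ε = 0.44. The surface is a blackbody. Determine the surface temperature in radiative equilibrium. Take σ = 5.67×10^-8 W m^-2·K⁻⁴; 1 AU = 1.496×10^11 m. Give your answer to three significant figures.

d = 0.407 × 1.496×10^11 m = 6.089×10^10 m.
Spreading L over a sphere of radius d: S = 1.02×10^27/(4π·6.09×10^10²) = 21890 W m^-2.
At the top of the atmosphere, σT_e⁴ = S(1−α)/4 = 4800 W m^-2, giving T_e = 539.4 K.
Surface balance with a leaky layer gives σT_s⁴ = σT_e⁴·2/(2−ε), so T_s = T_e·[2/(2−0.44)]^(1/4) = 574.0 K.

574 K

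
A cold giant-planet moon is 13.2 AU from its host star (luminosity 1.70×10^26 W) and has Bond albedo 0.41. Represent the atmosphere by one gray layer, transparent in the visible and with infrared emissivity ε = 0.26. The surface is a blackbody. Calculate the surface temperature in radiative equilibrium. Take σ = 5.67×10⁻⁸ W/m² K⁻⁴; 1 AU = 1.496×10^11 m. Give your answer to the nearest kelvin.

57 kelvin

Orbital distance: d = 13.2 AU = 1.975×10^12 m.
Flux at the orbit: S = L/(4πd²) = 1.70×10^26/(4π·(1.97×10^12)²) = 3.469 W/m².
The planet radiates to space at T_e = [S(1−α)/(4σ)]^(1/4) = 54.81 K.
For a single slab of emissivity ε, T_s⁴ = 2T_e⁴/(2−ε); thus T_s = 54.81·(1.149)^(1/4) = 56.75 K.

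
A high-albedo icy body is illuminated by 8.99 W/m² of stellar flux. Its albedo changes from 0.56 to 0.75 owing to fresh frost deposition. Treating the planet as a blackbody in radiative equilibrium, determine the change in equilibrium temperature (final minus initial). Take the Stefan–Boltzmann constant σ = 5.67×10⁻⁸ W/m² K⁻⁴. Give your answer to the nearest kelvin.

Before: T₁ = [8.990·0.44/(4σ)]^(1/4) = 64.62 K.
With α = 0.75, T₂ = 56.11 K.
Change: 56.11 − 64.62 = -8.517 K.

-9 kelvin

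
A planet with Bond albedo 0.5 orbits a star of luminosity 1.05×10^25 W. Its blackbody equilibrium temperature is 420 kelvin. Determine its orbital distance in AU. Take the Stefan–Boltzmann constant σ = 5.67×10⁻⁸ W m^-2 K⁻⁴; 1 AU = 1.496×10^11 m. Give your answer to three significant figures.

Required flux: S = 4σT⁴/(1−α) = 14110 W m^-2.
S = L/(4πd²) → d = √(L/4πS) = √(1.05×10^25/(4π·14110)) = 7.694×10^9 m = 0.05143 AU.

0.0514 AU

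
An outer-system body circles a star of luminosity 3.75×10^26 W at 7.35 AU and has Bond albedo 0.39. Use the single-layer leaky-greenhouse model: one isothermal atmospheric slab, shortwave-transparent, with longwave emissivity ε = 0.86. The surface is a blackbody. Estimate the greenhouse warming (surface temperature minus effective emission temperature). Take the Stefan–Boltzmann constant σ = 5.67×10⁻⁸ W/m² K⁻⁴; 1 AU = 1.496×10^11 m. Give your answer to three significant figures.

13.6 kelvin

Orbital distance: d = 7.35 AU = 1.100×10^12 m.
S = L/(4πd²) = 24.68 W/m².
The planet radiates to space at T_e = [S(1−α)/(4σ)]^(1/4) = 90.26 K.
Surface balance with a leaky layer gives σT_s⁴ = σT_e⁴·2/(2−ε), so T_s = T_e·[2/(2−0.86)]^(1/4) = 103.9 K.
Greenhouse warming: T_s − T_e = 13.62 K.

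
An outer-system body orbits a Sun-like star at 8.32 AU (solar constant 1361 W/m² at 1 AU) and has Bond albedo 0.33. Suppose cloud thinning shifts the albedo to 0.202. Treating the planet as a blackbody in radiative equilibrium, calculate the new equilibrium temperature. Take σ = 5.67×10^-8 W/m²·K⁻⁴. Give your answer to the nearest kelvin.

Flux at the orbit: S = 1361/(8.32)² = 19.66 W/m².
With the new albedo, S(1−α₂)/4 = 3.922 W/m², so T₂ = 91.20 K.

91 K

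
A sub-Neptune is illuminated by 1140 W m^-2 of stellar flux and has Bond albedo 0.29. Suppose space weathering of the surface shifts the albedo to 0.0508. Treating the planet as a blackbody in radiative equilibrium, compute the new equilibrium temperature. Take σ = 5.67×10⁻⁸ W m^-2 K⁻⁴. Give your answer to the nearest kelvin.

263 K

New equilibrium: T₂ = [(1−0.0508)·1140/(4σ)]^(1/4) = 262.8 K.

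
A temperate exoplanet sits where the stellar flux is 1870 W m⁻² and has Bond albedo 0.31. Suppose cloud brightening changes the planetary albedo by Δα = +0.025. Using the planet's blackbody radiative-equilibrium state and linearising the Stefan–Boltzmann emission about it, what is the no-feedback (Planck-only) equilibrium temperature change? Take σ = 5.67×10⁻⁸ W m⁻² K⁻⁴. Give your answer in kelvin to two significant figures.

Unperturbed T_e = [1870·(1−0.31)/(4σ)]^¼ = 274.6 K.
ΔF = −(S/4)Δα = −(1870/4)×(+0.025) = -11.69 W m⁻².
Linearising σT⁴ gives d(σT⁴)/dT = 4σT_e³ = 4.698 W m⁻² per K.
So ΔT₀ = -11.69/4.698 = -2.49 K.

-2.5 K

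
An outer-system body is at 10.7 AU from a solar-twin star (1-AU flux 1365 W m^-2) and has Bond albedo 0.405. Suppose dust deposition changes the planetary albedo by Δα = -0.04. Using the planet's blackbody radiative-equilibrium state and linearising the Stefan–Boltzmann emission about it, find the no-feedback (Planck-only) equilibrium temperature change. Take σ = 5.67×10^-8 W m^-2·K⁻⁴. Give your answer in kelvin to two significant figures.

1.3 kelvin

Flux at the orbit: S = 1365/(10.7)² = 11.92 W m^-2.
Reference equilibrium: T_e = [S(1−α)/(4σ)]^(1/4) = 74.78 K.
ΔF = −(S/4)Δα = −(11.92/4)×(-0.04) = 0.1192 W m^-2.
The Planck feedback parameter is 4σT_e³ = 0.09486 W m^-2/K.
Hence the no-feedback warming is ΔF/(4σT_e³) = 1.26 K.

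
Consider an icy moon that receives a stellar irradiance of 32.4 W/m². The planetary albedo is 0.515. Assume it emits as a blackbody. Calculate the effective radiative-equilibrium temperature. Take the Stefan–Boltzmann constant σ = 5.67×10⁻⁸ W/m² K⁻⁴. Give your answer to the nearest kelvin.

The planet absorbs (1−α)S over its disc πR² and re-emits over 4πR², so the mean absorbed flux is (1−0.515)·32.40/4 = 3.928 W/m².
In equilibrium σT⁴ equals this, so T = 91.23 K.

91 K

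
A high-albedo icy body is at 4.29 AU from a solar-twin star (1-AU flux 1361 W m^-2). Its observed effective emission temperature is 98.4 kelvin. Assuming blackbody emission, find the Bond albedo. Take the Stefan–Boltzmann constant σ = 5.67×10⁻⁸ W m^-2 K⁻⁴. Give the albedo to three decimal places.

0.712

By the inverse-square law, S = 1361/4.29² = 73.95 W m^-2.
From σT⁴ = S(1−α)/4 we invert for α: 1−α = 4σT⁴/S.
σT⁴ = 5.316 W m^-2, so 4σT⁴ = 21.26 W m^-2.
1−α = 21.26/73.95 = 0.2875, so α = 0.7125.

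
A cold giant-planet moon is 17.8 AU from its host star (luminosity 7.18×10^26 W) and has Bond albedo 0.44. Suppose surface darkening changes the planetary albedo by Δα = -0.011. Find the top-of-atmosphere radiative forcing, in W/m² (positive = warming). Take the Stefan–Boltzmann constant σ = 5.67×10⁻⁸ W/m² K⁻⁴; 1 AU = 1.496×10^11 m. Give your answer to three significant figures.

Orbital distance: d = 17.8 AU = 2.663×10^12 m.
Flux at the orbit: S = L/(4πd²) = 7.18×10^26/(4π·(2.66×10^12)²) = 8.058 W/m².
ΔF = −(S/4)Δα = −(8.058/4)×(-0.011) = 0.02216 W/m².

0.0222 W/m²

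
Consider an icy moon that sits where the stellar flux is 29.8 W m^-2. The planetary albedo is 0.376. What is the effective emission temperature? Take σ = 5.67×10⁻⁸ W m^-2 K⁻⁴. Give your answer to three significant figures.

95.2 kelvin

Averaging over the sphere, the absorbed flux is S(1−α)/4 = 4.649 W m^-2.
Set σT⁴ = 4.649 → T = (4.649/σ)^(1/4) = 95.16 K.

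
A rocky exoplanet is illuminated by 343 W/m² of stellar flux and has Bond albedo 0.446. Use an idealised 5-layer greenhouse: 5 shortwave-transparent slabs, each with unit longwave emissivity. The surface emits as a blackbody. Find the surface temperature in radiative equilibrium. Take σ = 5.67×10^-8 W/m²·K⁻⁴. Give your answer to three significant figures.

Top-of-atmosphere balance: σT_e⁴ = S(1−α)/4 = 47.51 W/m² → T_e = 170.1 K.
For an N-layer opaque stack, T_s⁴ = (N+1)T_e⁴, hence T_s = (6)^(1/4)×170.1 K = 266.3 K.

266 K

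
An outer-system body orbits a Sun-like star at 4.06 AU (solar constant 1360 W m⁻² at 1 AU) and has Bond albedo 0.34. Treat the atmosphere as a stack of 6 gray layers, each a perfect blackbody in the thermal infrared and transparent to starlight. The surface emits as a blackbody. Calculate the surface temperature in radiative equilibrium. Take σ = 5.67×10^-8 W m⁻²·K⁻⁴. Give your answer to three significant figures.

By the inverse-square law, S = 1360/4.06² = 82.51 W m⁻².
Top-of-atmosphere balance: σT_e⁴ = S(1−α)/4 = 13.61 W m⁻² → T_e = 124.5 K.
Layer-by-layer balance gives σT_s⁴ = (N+1)σT_e⁴, so T_s = 7^¼·124.5 = 202.5 K.

202 K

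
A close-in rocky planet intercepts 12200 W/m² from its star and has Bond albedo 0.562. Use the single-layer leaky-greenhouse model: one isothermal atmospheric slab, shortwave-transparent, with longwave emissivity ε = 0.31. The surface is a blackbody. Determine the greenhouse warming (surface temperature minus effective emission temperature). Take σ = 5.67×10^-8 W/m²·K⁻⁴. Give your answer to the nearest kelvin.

17 K

At the top of the atmosphere, σT_e⁴ = S(1−α)/4 = 1336 W/m², giving T_e = 391.8 K.
The surface balance (absorbed SW + ε·downward IR = σT_s⁴) with T_a⁴ = T_s⁴/2 reduces to T_s = T_e·[2/(2−ε)]^¼ = 408.6 K.
The atmosphere warms the surface by 16.85 K.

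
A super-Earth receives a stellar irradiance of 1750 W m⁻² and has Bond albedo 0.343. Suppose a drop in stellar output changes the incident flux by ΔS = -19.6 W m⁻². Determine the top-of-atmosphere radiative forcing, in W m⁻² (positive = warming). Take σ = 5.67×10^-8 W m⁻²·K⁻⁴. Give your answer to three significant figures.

ΔF = Δ[S(1−α)]/4 = (1−0.343)·-19.6/4 = -3.219 W m⁻².

-3.22 W m⁻²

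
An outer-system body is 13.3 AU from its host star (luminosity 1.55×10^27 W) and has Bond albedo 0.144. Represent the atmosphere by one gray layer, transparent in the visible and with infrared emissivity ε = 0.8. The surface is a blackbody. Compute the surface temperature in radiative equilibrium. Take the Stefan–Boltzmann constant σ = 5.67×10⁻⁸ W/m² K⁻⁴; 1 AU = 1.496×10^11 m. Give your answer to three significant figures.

Orbital distance: d = 13.3 AU = 1.990×10^12 m.
Flux at the orbit: S = L/(4πd²) = 1.55×10^27/(4π·(1.99×10^12)²) = 31.16 W/m².
Effective emission temperature (TOA balance): σT_e⁴ = S(1−α)/4 = 6.668 W/m² → T_e = 104.1 K.
Surface balance with a leaky layer gives σT_s⁴ = σT_e⁴·2/(2−ε), so T_s = T_e·[2/(2−0.8)]^(1/4) = 118.3 K.

118 K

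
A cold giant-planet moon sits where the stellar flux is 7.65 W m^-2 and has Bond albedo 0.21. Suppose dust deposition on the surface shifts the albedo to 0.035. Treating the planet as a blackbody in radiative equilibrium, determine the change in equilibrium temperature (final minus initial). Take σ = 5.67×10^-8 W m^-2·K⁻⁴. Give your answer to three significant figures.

3.69 kelvin

With α = 0.21, T₁ = 71.85 K.
After:  T₂ = [7.650·0.965/(4σ)]^(1/4) = 75.53 K.
ΔT = T₂ − T₁ = 3.685 K.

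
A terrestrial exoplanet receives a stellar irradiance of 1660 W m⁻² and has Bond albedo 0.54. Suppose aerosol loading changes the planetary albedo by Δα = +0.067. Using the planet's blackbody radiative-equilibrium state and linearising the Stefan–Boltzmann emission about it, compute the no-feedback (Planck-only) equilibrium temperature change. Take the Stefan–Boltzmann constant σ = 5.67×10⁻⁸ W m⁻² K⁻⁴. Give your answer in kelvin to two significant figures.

-8.8 K

Reference equilibrium: T_e = [S(1−α)/(4σ)]^(1/4) = 240.9 K.
ΔF = −(S/4)Δα = −(1660/4)×(+0.067) = -27.81 W m⁻².
Linearising σT⁴ gives d(σT⁴)/dT = 4σT_e³ = 3.170 W m⁻² per K.
So ΔT₀ = -27.81/3.170 = -8.77 K.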